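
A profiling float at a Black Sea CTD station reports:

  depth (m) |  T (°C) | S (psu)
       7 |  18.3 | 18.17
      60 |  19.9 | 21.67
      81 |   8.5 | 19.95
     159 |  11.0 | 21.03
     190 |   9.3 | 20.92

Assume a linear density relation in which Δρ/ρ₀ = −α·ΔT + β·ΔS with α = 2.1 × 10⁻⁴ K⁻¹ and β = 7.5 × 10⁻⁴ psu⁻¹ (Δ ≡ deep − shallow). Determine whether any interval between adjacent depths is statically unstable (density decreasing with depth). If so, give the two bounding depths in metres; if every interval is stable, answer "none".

Evaluate Δρ/ρ₀ = −αΔT + βΔS across each adjacent pair:
  7–60 m: −αΔT+βΔS = −(2.1 × 10⁻⁴)(+1.6)+(7.5 × 10⁻⁴)(+3.50) = 2.3 × 10⁻³ → stable
  60–81 m: −αΔT+βΔS = −(2.1 × 10⁻⁴)(-11.4)+(7.5 × 10⁻⁴)(-1.72) = 1.1 × 10⁻³ → stable
  81–159 m: −αΔT+βΔS = −(2.1 × 10⁻⁴)(+2.5)+(7.5 × 10⁻⁴)(+1.08) = 2.8 × 10⁻⁴ → stable
  159–190 m: −αΔT+βΔS = −(2.1 × 10⁻⁴)(-1.7)+(7.5 × 10⁻⁴)(-0.11) = 2.7 × 10⁻⁴ → stable
Every interval has Δρ > 0: the column is stably stratified throughout.

none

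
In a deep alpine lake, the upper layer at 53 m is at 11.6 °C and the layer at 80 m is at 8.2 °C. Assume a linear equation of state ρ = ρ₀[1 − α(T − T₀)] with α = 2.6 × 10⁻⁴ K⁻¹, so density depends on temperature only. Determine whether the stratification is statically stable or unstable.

stable

ΔT = 8.2 − 11.6 = -3.4 K, so Δρ/ρ₀ = −αΔT = 8.84 × 10⁻⁴.
Δρ/ρ₀ > 0, so Δρ > 0: deeper water is denser → statically stable.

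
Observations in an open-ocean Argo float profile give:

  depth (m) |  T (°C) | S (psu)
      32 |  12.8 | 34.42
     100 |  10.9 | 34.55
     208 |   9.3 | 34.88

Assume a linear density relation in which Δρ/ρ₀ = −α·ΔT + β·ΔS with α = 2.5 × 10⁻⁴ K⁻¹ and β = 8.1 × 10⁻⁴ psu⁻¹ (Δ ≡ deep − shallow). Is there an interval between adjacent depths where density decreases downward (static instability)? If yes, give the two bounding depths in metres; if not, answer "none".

Evaluate Δρ/ρ₀ = −αΔT + βΔS across each adjacent pair:
  32–100 m: −αΔT+βΔS = −(2.5 × 10⁻⁴)(-1.9)+(8.1 × 10⁻⁴)(+0.13) = 5.8 × 10⁻⁴ → stable
  100–208 m: −αΔT+βΔS = −(2.5 × 10⁻⁴)(-1.6)+(8.1 × 10⁻⁴)(+0.33) = 6.7 × 10⁻⁴ → stable
Every interval has Δρ > 0: the column is stably stratified throughout.

none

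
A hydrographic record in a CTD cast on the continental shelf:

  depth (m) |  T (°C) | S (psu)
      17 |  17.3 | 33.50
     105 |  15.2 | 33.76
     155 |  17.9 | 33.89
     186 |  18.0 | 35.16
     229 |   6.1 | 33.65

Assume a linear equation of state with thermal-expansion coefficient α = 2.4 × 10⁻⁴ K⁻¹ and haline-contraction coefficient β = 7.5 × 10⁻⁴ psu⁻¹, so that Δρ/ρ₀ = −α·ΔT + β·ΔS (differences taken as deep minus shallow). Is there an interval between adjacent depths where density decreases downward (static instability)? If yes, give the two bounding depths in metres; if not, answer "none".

105–155 m

Evaluate Δρ/ρ₀ = −αΔT + βΔS across each adjacent pair:
  17–105 m: −αΔT+βΔS = −(2.4 × 10⁻⁴)(-2.1)+(7.5 × 10⁻⁴)(+0.26) = 7.0 × 10⁻⁴ → stable
  105–155 m: −αΔT+βΔS = −(2.4 × 10⁻⁴)(+2.7)+(7.5 × 10⁻⁴)(+0.13) = -5.5 × 10⁻⁴ → UNSTABLE
  155–186 m: −αΔT+βΔS = −(2.4 × 10⁻⁴)(+0.1)+(7.5 × 10⁻⁴)(+1.27) = 9.3 × 10⁻⁴ → stable
  186–229 m: −αΔT+βΔS = −(2.4 × 10⁻⁴)(-11.9)+(7.5 × 10⁻⁴)(-1.51) = 1.7 × 10⁻³ → stable
The 105–155 m interval has Δρ < 0: lighter water underlies denser water.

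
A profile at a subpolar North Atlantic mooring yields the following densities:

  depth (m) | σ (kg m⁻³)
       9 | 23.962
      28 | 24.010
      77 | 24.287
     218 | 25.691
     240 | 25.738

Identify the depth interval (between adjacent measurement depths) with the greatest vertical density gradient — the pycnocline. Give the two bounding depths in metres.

77–218 m

Compute the density gradient over each adjacent pair:
  9–28 m: Δρ/Δz = 0.048/19 = 2.5 × 10⁻³ kg m⁻⁴
  28–77 m: Δρ/Δz = 0.277/49 = 5.7 × 10⁻³ kg m⁻⁴
  77–218 m: Δρ/Δz = 1.404/141 = 0.010 kg m⁻⁴
  218–240 m: Δρ/Δz = 0.047/22 = 2.1 × 10⁻³ kg m⁻⁴
The largest gradient is in the 77–218 m interval — the pycnocline.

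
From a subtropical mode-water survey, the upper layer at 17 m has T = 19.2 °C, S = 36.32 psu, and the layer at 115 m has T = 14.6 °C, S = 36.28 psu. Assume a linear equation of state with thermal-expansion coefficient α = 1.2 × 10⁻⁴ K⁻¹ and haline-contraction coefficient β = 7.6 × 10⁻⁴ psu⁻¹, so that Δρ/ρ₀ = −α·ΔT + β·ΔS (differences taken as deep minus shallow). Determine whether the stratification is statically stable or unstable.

stable

ΔT = 14.6 − 19.2 = -4.6 K and ΔS = 36.28 − 36.32 = -0.04 psu (deep − shallow).
−αΔT = 5.52 × 10⁻⁴; βΔS = -3.04 × 10⁻⁵; sum Δρ/ρ₀ = 5.216 × 10⁻⁴.
Δρ/ρ₀ > 0, so Δρ > 0: deeper water is denser → statically stable.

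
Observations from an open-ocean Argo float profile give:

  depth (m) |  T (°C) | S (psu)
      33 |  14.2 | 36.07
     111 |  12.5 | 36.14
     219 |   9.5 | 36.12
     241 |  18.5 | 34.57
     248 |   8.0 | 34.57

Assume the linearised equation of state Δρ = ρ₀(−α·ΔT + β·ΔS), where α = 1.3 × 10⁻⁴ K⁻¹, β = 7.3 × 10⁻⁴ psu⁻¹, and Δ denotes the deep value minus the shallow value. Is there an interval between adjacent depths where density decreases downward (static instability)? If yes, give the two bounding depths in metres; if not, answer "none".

Evaluate Δρ/ρ₀ = −αΔT + βΔS across each adjacent pair:
  33–111 m: −αΔT+βΔS = −(1.3 × 10⁻⁴)(-1.7)+(7.3 × 10⁻⁴)(+0.07) = 2.7 × 10⁻⁴ → stable
  111–219 m: −αΔT+βΔS = −(1.3 × 10⁻⁴)(-3.0)+(7.3 × 10⁻⁴)(-0.02) = 3.8 × 10⁻⁴ → stable
  219–241 m: −αΔT+βΔS = −(1.3 × 10⁻⁴)(+9.0)+(7.3 × 10⁻⁴)(-1.55) = -2.3 × 10⁻³ → UNSTABLE
  241–248 m: −αΔT+βΔS = −(1.3 × 10⁻⁴)(-10.5)+(7.3 × 10⁻⁴)(+0.00) = 1.4 × 10⁻³ → stable
The 219–241 m interval has Δρ < 0: lighter water underlies denser water.

219–241 m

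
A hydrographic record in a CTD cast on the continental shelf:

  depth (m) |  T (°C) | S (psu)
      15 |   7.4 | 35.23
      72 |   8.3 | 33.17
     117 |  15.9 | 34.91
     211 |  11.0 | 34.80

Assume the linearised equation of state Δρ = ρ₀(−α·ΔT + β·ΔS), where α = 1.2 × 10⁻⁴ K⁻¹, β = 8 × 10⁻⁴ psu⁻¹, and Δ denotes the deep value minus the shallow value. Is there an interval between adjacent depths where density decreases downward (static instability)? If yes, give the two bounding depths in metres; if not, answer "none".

Evaluate Δρ/ρ₀ = −αΔT + βΔS across each adjacent pair:
  15–72 m: −αΔT+βΔS = −(1.2 × 10⁻⁴)(+0.9)+(8 × 10⁻⁴)(-2.06) = -1.8 × 10⁻³ → UNSTABLE
  72–117 m: −αΔT+βΔS = −(1.2 × 10⁻⁴)(+7.6)+(8 × 10⁻⁴)(+1.74) = 4.8 × 10⁻⁴ → stable
  117–211 m: −αΔT+βΔS = −(1.2 × 10⁻⁴)(-4.9)+(8 × 10⁻⁴)(-0.11) = 5.0 × 10⁻⁴ → stable
The 15–72 m interval has Δρ < 0: lighter water underlies denser water.

15–72 m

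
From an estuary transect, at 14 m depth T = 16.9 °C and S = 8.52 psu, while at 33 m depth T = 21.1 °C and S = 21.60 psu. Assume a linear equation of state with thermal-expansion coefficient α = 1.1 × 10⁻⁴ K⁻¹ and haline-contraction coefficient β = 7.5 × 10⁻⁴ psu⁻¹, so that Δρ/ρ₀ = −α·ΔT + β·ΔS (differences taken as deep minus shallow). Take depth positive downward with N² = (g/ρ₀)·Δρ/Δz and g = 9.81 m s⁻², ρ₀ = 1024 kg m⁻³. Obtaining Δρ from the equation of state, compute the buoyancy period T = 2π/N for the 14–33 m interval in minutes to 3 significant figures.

1.51 min

ΔT = +4.2 K, ΔS = +13.08 psu (deep − shallow).
Δρ/ρ₀ = −αΔT + βΔS = -4.62 × 10⁻⁴ + 9.81 × 10⁻³ = 9.348 × 10⁻³, so Δρ ≈ 9.572 kg m⁻³.
N² = (g/ρ₀)·Δρ/Δz = g·(Δρ/ρ₀)/Δz = 9.81 × 9.348 × 10⁻³ / 19 = 4.8265 × 10⁻³ s⁻².
N = √(4.8265 × 10⁻³) = 0.069473 rad s⁻¹ → T = 2π/N = 90.441 s = 1.5073 min ≈ 1.51 min.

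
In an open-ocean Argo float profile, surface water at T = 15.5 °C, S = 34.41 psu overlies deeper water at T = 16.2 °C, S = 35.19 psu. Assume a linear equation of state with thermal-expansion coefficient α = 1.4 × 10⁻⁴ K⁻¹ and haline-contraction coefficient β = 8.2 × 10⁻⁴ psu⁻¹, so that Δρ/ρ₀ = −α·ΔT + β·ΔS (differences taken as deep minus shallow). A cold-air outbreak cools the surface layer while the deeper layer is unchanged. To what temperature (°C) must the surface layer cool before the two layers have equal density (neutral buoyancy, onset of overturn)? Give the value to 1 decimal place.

11.6 °C

Neutral buoyancy requires Δρ = 0, i.e. −α(T_deep − T_surf′) + β(S_deep − S_surf) = 0.
T_surf′ = T_deep − (β/α)·ΔS = 16.2 − (8.2 × 10⁻⁴/1.4 × 10⁻⁴)·(+0.78) = 11.631 °C.
Cooling required: 15.5 − (11.631) = 3.869 °C.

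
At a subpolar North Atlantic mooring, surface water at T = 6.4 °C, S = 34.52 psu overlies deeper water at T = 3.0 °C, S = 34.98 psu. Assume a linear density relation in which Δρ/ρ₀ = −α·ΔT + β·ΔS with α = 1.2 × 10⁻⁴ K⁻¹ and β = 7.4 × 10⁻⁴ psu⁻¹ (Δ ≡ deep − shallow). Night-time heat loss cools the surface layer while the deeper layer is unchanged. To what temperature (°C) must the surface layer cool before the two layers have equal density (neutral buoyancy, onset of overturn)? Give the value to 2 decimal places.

Neutral buoyancy requires Δρ = 0, i.e. −α(T_deep − T_surf′) + β(S_deep − S_surf) = 0.
T_surf′ = T_deep − (β/α)·ΔS = 3.0 − (7.4 × 10⁻⁴/1.2 × 10⁻⁴)·(+0.46) = 0.1633 °C.
Cooling required: 6.4 − (0.1633) = 6.2367 °C.

0.16 °C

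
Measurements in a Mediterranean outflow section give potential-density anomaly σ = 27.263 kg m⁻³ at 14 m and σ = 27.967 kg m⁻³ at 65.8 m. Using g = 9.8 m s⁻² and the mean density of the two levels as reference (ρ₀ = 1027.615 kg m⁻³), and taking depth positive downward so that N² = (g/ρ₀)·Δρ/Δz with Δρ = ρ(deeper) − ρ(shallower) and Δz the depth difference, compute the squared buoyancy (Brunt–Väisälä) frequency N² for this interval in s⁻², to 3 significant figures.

1.30 × 10⁻⁴ s⁻²

Δρ = 1027.967 − 1027.263 = 0.704 kg m⁻³ over Δz = 65.8 − 14 = 51.8 m.
N² = (9.8/1027.615) × (0.704/51.8) = 1.2961 × 10⁻⁴ s⁻² ≈ 1.30 × 10⁻⁴ s⁻².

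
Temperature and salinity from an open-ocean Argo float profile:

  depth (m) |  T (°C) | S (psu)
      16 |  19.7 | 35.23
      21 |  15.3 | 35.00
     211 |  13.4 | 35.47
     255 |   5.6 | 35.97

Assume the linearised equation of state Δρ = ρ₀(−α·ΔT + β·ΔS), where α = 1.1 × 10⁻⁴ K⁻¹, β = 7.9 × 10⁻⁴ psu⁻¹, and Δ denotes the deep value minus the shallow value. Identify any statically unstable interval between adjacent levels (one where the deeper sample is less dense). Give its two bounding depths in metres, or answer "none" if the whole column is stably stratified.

Evaluate Δρ/ρ₀ = −αΔT + βΔS across each adjacent pair:
  16–21 m: −αΔT+βΔS = −(1.1 × 10⁻⁴)(-4.4)+(7.9 × 10⁻⁴)(-0.23) = 3.0 × 10⁻⁴ → stable
  21–211 m: −αΔT+βΔS = −(1.1 × 10⁻⁴)(-1.9)+(7.9 × 10⁻⁴)(+0.47) = 5.8 × 10⁻⁴ → stable
  211–255 m: −αΔT+βΔS = −(1.1 × 10⁻⁴)(-7.8)+(7.9 × 10⁻⁴)(+0.50) = 1.3 × 10⁻³ → stable
Every interval has Δρ > 0: the column is stably stratified throughout.

none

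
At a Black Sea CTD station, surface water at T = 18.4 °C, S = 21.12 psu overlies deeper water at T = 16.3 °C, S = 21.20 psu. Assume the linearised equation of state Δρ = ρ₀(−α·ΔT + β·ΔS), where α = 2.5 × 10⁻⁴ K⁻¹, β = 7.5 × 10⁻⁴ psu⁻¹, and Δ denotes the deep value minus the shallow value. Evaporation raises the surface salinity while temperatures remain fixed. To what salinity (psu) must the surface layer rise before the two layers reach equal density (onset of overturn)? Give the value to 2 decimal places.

Neutral buoyancy requires −α(T_deep − T_surf) + β(S_deep − S_surf′) = 0.
S_surf′ = S_deep − (α/β)·ΔT = 21.20 − (2.5 × 10⁻⁴/7.5 × 10⁻⁴)·(-2.1) = 21.9000 psu.
Increase required: 21.9000 − 21.12 = 0.7800 psu.

21.90 psu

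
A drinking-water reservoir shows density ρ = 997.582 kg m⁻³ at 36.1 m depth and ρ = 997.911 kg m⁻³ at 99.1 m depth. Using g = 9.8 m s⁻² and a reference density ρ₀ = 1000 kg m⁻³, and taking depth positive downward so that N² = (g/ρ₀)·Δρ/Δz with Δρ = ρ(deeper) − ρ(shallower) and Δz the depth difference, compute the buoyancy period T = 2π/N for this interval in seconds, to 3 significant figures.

878 s

Δρ = 997.911 − 997.582 = 0.329 kg m⁻³ over Δz = 99.1 − 36.1 = 63 m.
N² = (9.8/1000) × (0.329/63) = 5.1178 × 10⁻⁵ s⁻².
N = √(5.1178 × 10⁻⁵) = 7.1539 × 10⁻³ rad s⁻¹, so T = 2π/N = 878.29 s ≈ 878 s.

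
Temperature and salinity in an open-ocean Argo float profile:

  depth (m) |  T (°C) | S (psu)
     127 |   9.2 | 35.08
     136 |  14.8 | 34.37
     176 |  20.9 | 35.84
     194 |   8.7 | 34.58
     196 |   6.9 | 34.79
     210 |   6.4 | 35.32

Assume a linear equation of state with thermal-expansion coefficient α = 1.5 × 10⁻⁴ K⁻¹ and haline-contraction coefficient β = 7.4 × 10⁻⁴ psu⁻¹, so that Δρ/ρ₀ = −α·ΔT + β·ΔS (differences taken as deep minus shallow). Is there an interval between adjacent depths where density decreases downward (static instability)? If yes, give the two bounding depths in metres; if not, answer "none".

127–136 m

Evaluate Δρ/ρ₀ = −αΔT + βΔS across each adjacent pair:
  127–136 m: −αΔT+βΔS = −(1.5 × 10⁻⁴)(+5.6)+(7.4 × 10⁻⁴)(-0.71) = -1.4 × 10⁻³ → UNSTABLE
  136–176 m: −αΔT+βΔS = −(1.5 × 10⁻⁴)(+6.1)+(7.4 × 10⁻⁴)(+1.47) = 1.7 × 10⁻⁴ → stable
  176–194 m: −αΔT+βΔS = −(1.5 × 10⁻⁴)(-12.2)+(7.4 × 10⁻⁴)(-1.26) = 9.0 × 10⁻⁴ → stable
  194–196 m: −αΔT+βΔS = −(1.5 × 10⁻⁴)(-1.8)+(7.4 × 10⁻⁴)(+0.21) = 4.3 × 10⁻⁴ → stable
  196–210 m: −αΔT+βΔS = −(1.5 × 10⁻⁴)(-0.5)+(7.4 × 10⁻⁴)(+0.53) = 4.7 × 10⁻⁴ → stable
The 127–136 m interval has Δρ < 0: lighter water underlies denser water.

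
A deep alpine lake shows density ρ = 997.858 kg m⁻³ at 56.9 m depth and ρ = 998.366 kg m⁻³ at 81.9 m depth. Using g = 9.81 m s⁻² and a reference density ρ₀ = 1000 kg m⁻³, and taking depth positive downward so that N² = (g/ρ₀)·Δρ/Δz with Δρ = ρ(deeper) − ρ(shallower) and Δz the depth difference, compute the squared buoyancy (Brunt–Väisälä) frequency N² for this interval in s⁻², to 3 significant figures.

Δρ = 998.366 − 997.858 = 0.508 kg m⁻³ over Δz = 81.9 − 56.9 = 25 m.
N² = (9.81/1000) × (0.508/25) = 1.9934 × 10⁻⁴ s⁻² ≈ 1.99 × 10⁻⁴ s⁻².

1.99 × 10⁻⁴ s⁻²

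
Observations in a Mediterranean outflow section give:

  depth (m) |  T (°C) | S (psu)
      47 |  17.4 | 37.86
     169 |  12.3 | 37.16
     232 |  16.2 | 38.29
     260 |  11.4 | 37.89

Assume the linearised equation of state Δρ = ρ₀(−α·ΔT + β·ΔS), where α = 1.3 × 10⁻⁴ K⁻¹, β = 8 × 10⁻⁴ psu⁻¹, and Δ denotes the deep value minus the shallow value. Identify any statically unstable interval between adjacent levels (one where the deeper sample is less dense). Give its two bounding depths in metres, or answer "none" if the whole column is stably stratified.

Evaluate Δρ/ρ₀ = −αΔT + βΔS across each adjacent pair:
  47–169 m: −αΔT+βΔS = −(1.3 × 10⁻⁴)(-5.1)+(8 × 10⁻⁴)(-0.70) = 1.0 × 10⁻⁴ → stable
  169–232 m: −αΔT+βΔS = −(1.3 × 10⁻⁴)(+3.9)+(8 × 10⁻⁴)(+1.13) = 4.0 × 10⁻⁴ → stable
  232–260 m: −αΔT+βΔS = −(1.3 × 10⁻⁴)(-4.8)+(8 × 10⁻⁴)(-0.40) = 3.0 × 10⁻⁴ → stable
Every interval has Δρ > 0: the column is stably stratified throughout.

none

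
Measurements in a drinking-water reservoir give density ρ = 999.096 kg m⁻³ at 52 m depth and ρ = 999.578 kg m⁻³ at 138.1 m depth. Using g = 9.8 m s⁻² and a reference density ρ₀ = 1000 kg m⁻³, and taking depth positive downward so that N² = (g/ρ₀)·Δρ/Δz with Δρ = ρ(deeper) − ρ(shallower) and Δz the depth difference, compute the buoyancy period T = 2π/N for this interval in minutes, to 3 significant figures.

Δρ = 999.578 − 999.096 = 0.482 kg m⁻³ over Δz = 138.1 − 52 = 86.1 m.
N² = (9.8/1000) × (0.482/86.1) = 5.4862 × 10⁻⁵ s⁻².
N = √(5.4862 × 10⁻⁵) = 7.4069 × 10⁻³ rad s⁻¹, so T = 2π/N = 848.29 s = 14.138 min ≈ 14.1 min.

14.1 min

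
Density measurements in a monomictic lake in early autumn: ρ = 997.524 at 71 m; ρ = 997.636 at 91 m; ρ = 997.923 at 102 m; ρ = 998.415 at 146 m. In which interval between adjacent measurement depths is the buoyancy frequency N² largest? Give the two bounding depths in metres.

Compute the density gradient over each adjacent pair:
  71–91 m: Δρ/Δz = 0.112/20 = 5.6 × 10⁻³ kg m⁻⁴
  91–102 m: Δρ/Δz = 0.287/11 = 0.026 kg m⁻⁴
  102–146 m: Δρ/Δz = 0.492/44 = 0.011 kg m⁻⁴
The largest gradient is in the 91–102 m interval — the pycnocline.

91–102 m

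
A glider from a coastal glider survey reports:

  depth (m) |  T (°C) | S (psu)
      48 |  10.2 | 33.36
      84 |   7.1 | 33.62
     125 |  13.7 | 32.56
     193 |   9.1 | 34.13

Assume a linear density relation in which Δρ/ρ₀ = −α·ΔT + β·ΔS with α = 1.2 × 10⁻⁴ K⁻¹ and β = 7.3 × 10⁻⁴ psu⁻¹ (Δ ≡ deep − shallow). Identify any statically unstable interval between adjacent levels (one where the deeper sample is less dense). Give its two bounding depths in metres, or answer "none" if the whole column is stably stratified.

Evaluate Δρ/ρ₀ = −αΔT + βΔS across each adjacent pair:
  48–84 m: −αΔT+βΔS = −(1.2 × 10⁻⁴)(-3.1)+(7.3 × 10⁻⁴)(+0.26) = 5.6 × 10⁻⁴ → stable
  84–125 m: −αΔT+βΔS = −(1.2 × 10⁻⁴)(+6.6)+(7.3 × 10⁻⁴)(-1.06) = -1.6 × 10⁻³ → UNSTABLE
  125–193 m: −αΔT+βΔS = −(1.2 × 10⁻⁴)(-4.6)+(7.3 × 10⁻⁴)(+1.57) = 1.7 × 10⁻³ → stable
The 84–125 m interval has Δρ < 0: lighter water underlies denser water.

84–125 m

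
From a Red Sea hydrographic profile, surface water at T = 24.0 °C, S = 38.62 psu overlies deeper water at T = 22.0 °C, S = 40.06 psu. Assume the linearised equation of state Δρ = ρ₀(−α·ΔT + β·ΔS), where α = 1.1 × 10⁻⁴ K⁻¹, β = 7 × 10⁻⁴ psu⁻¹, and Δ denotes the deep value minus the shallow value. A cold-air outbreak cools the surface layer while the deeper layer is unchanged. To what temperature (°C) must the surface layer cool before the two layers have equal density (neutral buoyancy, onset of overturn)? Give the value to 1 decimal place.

12.8 °C

Neutral buoyancy requires Δρ = 0, i.e. −α(T_deep − T_surf′) + β(S_deep − S_surf) = 0.
T_surf′ = T_deep − (β/α)·ΔS = 22.0 − (7 × 10⁻⁴/1.1 × 10⁻⁴)·(+1.44) = 12.836 °C.
Cooling required: 24.0 − (12.836) = 11.164 °C.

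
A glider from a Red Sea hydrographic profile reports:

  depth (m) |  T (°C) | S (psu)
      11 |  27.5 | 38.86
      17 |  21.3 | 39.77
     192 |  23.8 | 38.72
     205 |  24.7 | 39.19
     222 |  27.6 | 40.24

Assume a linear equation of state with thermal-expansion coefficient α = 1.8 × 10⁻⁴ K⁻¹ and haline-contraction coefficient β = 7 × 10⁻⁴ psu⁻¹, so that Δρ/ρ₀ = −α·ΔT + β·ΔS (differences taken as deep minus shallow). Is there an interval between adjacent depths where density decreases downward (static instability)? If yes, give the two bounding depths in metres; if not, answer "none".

17–192 m

Evaluate Δρ/ρ₀ = −αΔT + βΔS across each adjacent pair:
  11–17 m: −αΔT+βΔS = −(1.8 × 10⁻⁴)(-6.2)+(7 × 10⁻⁴)(+0.91) = 1.8 × 10⁻³ → stable
  17–192 m: −αΔT+βΔS = −(1.8 × 10⁻⁴)(+2.5)+(7 × 10⁻⁴)(-1.05) = -1.2 × 10⁻³ → UNSTABLE
  192–205 m: −αΔT+βΔS = −(1.8 × 10⁻⁴)(+0.9)+(7 × 10⁻⁴)(+0.47) = 1.7 × 10⁻⁴ → stable
  205–222 m: −αΔT+βΔS = −(1.8 × 10⁻⁴)(+2.9)+(7 × 10⁻⁴)(+1.05) = 2.1 × 10⁻⁴ → stable
The 17–192 m interval has Δρ < 0: lighter water underlies denser water.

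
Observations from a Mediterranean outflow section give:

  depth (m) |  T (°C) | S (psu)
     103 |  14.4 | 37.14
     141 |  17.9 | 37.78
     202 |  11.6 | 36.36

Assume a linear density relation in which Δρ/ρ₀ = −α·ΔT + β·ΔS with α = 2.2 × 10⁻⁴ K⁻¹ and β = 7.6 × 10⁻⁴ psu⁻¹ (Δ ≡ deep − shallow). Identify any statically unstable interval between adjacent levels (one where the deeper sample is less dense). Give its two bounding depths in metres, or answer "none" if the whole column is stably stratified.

103–141 m

Evaluate Δρ/ρ₀ = −αΔT + βΔS across each adjacent pair:
  103–141 m: −αΔT+βΔS = −(2.2 × 10⁻⁴)(+3.5)+(7.6 × 10⁻⁴)(+0.64) = -2.8 × 10⁻⁴ → UNSTABLE
  141–202 m: −αΔT+βΔS = −(2.2 × 10⁻⁴)(-6.3)+(7.6 × 10⁻⁴)(-1.42) = 3.1 × 10⁻⁴ → stable
The 103–141 m interval has Δρ < 0: lighter water underlies denser water.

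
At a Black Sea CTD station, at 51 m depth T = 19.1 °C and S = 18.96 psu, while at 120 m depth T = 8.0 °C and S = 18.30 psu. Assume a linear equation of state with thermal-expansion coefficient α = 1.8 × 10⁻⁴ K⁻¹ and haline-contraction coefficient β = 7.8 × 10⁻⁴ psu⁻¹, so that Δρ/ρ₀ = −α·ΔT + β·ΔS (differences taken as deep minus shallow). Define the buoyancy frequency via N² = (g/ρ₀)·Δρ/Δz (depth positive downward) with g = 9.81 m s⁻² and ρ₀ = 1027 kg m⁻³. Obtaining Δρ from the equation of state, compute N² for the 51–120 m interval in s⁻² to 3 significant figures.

2.11 × 10⁻⁴ s⁻²

ΔT = -11.1 K, ΔS = -0.66 psu (deep − shallow).
Δρ/ρ₀ = −αΔT + βΔS = 1.998 × 10⁻³ − 5.148 × 10⁻⁴ = 1.4832 × 10⁻³, so Δρ ≈ 1.523 kg m⁻³.
N² = (g/ρ₀)·Δρ/Δz = g·(Δρ/ρ₀)/Δz = 9.81 × 1.4832 × 10⁻³ / 69 = 2.1087 × 10⁻⁴ s⁻² ≈ 2.11 × 10⁻⁴ s⁻².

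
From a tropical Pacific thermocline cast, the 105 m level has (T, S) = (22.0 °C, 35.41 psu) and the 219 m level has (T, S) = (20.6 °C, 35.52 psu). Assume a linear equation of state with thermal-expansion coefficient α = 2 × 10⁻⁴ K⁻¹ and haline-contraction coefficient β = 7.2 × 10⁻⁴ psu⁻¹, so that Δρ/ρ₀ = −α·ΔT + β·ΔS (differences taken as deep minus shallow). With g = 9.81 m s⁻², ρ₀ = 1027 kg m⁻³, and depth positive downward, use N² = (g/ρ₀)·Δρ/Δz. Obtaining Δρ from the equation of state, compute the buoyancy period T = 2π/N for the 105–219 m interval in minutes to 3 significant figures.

ΔT = -1.4 K, ΔS = +0.11 psu (deep − shallow).
Δρ/ρ₀ = −αΔT + βΔS = 2.80 × 10⁻⁴ + 7.92 × 10⁻⁵ = 3.592 × 10⁻⁴, so Δρ ≈ 0.3689 kg m⁻³.
N² = (g/ρ₀)·Δρ/Δz = g·(Δρ/ρ₀)/Δz = 9.81 × 3.592 × 10⁻⁴ / 114 = 3.0910 × 10⁻⁵ s⁻².
N = √(3.0910 × 10⁻⁵) = 5.5597 × 10⁻³ rad s⁻¹ → T = 2π/N = 1.1301 × 10³ s = 18.835 min ≈ 18.8 min.

18.8 min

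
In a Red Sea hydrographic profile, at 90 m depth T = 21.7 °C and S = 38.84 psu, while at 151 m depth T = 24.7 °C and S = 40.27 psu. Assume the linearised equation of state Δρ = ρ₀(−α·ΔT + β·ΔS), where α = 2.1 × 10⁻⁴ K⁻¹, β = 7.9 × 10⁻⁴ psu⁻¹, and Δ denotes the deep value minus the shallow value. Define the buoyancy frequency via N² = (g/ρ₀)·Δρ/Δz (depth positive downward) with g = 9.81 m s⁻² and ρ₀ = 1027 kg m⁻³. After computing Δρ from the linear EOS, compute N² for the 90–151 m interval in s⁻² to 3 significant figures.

8.04 × 10⁻⁵ s⁻²

ΔT = +3.0 K, ΔS = +1.43 psu (deep − shallow).
Δρ/ρ₀ = −αΔT + βΔS = -6.30 × 10⁻⁴ + 1.1297 × 10⁻³ = 4.997 × 10⁻⁴, so Δρ ≈ 0.5132 kg m⁻³.
N² = (g/ρ₀)·Δρ/Δz = g·(Δρ/ρ₀)/Δz = 9.81 × 4.997 × 10⁻⁴ / 61 = 8.0362 × 10⁻⁵ s⁻² ≈ 8.04 × 10⁻⁵ s⁻².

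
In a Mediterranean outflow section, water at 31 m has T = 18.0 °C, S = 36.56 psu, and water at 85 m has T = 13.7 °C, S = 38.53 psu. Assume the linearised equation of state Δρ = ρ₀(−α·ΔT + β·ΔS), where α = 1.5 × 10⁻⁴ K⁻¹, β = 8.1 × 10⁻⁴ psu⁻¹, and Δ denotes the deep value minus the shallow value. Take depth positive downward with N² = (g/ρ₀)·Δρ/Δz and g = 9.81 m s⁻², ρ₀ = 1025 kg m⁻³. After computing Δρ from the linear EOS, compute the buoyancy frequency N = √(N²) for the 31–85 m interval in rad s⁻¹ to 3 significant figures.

0.0202 rad s⁻¹

ΔT = -4.3 K, ΔS = +1.97 psu (deep − shallow).
Δρ/ρ₀ = −αΔT + βΔS = 6.45 × 10⁻⁴ + 1.5957 × 10⁻³ = 2.2407 × 10⁻³, so Δρ ≈ 2.297 kg m⁻³.
N² = (g/ρ₀)·Δρ/Δz = g·(Δρ/ρ₀)/Δz = 9.81 × 2.2407 × 10⁻³ / 54 = 4.0706 × 10⁻⁴ s⁻².
N = √(4.0706 × 10⁻⁴) = 0.020176 rad s⁻¹ ≈ 0.0202 rad s⁻¹.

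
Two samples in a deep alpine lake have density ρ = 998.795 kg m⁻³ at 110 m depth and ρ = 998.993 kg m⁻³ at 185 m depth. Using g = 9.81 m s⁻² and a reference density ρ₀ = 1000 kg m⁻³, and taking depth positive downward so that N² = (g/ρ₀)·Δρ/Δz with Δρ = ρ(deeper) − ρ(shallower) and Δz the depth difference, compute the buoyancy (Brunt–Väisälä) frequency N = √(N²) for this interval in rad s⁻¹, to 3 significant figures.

5.09 × 10⁻³ rad s⁻¹

Δρ = 998.993 − 998.795 = 0.198 kg m⁻³ over Δz = 185 − 110 = 75 m.
N² = (9.81/1000) × (0.198/75) = 2.5898 × 10⁻⁵ s⁻².
N = √(2.5898 × 10⁻⁵) = 5.0890 × 10⁻³ rad s⁻¹ ≈ 5.09 × 10⁻³ rad s⁻¹.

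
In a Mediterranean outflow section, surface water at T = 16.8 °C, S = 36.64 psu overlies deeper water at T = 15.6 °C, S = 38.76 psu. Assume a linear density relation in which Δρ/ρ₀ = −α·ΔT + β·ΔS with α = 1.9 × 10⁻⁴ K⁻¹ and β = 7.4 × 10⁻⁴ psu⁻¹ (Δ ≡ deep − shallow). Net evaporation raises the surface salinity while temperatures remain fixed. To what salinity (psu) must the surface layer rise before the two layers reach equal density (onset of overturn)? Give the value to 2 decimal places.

Neutral buoyancy requires −α(T_deep − T_surf) + β(S_deep − S_surf′) = 0.
S_surf′ = S_deep − (α/β)·ΔT = 38.76 − (1.9 × 10⁻⁴/7.4 × 10⁻⁴)·(-1.2) = 39.0681 psu.
Increase required: 39.0681 − 36.64 = 2.4281 psu.

39.07 psu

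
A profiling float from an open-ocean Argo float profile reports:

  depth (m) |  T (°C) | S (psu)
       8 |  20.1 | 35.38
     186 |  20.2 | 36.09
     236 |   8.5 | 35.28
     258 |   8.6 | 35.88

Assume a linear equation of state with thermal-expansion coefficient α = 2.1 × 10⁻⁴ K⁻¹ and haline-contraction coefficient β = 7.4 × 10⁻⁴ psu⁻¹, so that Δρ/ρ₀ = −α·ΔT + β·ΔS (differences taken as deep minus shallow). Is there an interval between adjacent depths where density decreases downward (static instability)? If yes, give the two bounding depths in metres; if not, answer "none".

Evaluate Δρ/ρ₀ = −αΔT + βΔS across each adjacent pair:
  8–186 m: −αΔT+βΔS = −(2.1 × 10⁻⁴)(+0.1)+(7.4 × 10⁻⁴)(+0.71) = 5.0 × 10⁻⁴ → stable
  186–236 m: −αΔT+βΔS = −(2.1 × 10⁻⁴)(-11.7)+(7.4 × 10⁻⁴)(-0.81) = 1.9 × 10⁻³ → stable
  236–258 m: −αΔT+βΔS = −(2.1 × 10⁻⁴)(+0.1)+(7.4 × 10⁻⁴)(+0.60) = 4.2 × 10⁻⁴ → stable
Every interval has Δρ > 0: the column is stably stratified throughout.

none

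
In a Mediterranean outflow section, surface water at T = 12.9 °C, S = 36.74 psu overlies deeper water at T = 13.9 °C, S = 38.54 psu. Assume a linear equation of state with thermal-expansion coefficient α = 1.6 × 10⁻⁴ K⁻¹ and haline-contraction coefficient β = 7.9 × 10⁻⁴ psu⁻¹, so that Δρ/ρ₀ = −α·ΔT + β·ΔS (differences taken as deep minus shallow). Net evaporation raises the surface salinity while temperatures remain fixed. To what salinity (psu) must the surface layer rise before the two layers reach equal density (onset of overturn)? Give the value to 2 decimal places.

Neutral buoyancy requires −α(T_deep − T_surf) + β(S_deep − S_surf′) = 0.
S_surf′ = S_deep − (α/β)·ΔT = 38.54 − (1.6 × 10⁻⁴/7.9 × 10⁻⁴)·(+1.0) = 38.3375 psu.
Increase required: 38.3375 − 36.74 = 1.5975 psu.

38.34 psu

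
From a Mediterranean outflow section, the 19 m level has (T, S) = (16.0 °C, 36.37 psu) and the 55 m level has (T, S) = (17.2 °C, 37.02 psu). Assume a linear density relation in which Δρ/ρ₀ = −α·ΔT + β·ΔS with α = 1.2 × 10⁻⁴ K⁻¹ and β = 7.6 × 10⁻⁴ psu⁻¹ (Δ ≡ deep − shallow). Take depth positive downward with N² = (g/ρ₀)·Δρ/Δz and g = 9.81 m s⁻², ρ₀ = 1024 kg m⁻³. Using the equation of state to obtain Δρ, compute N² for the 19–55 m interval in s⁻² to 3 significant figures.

9.54 × 10⁻⁵ s⁻²

ΔT = +1.2 K, ΔS = +0.65 psu (deep − shallow).
Δρ/ρ₀ = −αΔT + βΔS = -1.44 × 10⁻⁴ + 4.94 × 10⁻⁴ = 3.50 × 10⁻⁴, so Δρ ≈ 0.3584 kg m⁻³.
N² = (g/ρ₀)·Δρ/Δz = g·(Δρ/ρ₀)/Δz = 9.81 × 3.50 × 10⁻⁴ / 36 = 9.5375 × 10⁻⁵ s⁻² ≈ 9.54 × 10⁻⁵ s⁻².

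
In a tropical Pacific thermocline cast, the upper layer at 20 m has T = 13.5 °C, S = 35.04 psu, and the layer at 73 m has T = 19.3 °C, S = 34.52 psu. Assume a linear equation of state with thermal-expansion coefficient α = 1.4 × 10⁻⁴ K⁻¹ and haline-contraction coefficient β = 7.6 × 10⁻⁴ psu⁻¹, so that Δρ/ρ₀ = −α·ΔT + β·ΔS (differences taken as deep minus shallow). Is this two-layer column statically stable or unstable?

unstable

ΔT = 19.3 − 13.5 = +5.8 K and ΔS = 34.52 − 35.04 = -0.52 psu (deep − shallow).
−αΔT = -8.12 × 10⁻⁴; βΔS = -3.952 × 10⁻⁴; sum Δρ/ρ₀ = -1.2072 × 10⁻³.
Δρ/ρ₀ < 0, so Δρ < 0: deeper water is lighter → statically unstable; the column would overturn.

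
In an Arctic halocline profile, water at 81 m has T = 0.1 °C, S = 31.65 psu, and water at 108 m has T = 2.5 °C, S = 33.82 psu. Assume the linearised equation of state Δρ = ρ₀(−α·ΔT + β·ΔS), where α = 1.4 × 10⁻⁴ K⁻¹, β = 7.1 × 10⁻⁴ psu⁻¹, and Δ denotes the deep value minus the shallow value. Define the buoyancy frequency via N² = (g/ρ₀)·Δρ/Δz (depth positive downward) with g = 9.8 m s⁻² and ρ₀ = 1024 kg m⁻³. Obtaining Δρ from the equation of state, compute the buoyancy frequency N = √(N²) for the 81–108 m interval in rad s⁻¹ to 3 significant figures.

ΔT = +2.4 K, ΔS = +2.17 psu (deep − shallow).
Δρ/ρ₀ = −αΔT + βΔS = -3.36 × 10⁻⁴ + 1.5407 × 10⁻³ = 1.2047 × 10⁻³, so Δρ ≈ 1.234 kg m⁻³.
N² = (g/ρ₀)·Δρ/Δz = g·(Δρ/ρ₀)/Δz = 9.8 × 1.2047 × 10⁻³ / 27 = 4.3726 × 10⁻⁴ s⁻².
N = √(4.3726 × 10⁻⁴) = 0.020911 rad s⁻¹ ≈ 0.0209 rad s⁻¹.

0.0209 rad s⁻¹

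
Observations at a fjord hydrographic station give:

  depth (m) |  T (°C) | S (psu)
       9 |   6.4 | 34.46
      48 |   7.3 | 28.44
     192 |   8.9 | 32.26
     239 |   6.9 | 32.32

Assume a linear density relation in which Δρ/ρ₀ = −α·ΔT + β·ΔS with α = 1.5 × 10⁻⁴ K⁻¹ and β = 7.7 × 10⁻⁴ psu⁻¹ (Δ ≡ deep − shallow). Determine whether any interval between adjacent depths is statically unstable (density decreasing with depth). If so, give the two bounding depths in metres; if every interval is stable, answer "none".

Evaluate Δρ/ρ₀ = −αΔT + βΔS across each adjacent pair:
  9–48 m: −αΔT+βΔS = −(1.5 × 10⁻⁴)(+0.9)+(7.7 × 10⁻⁴)(-6.02) = -4.8 × 10⁻³ → UNSTABLE
  48–192 m: −αΔT+βΔS = −(1.5 × 10⁻⁴)(+1.6)+(7.7 × 10⁻⁴)(+3.82) = 2.7 × 10⁻³ → stable
  192–239 m: −αΔT+βΔS = −(1.5 × 10⁻⁴)(-2.0)+(7.7 × 10⁻⁴)(+0.06) = 3.5 × 10⁻⁴ → stable
The 9–48 m interval has Δρ < 0: lighter water underlies denser water.

9–48 m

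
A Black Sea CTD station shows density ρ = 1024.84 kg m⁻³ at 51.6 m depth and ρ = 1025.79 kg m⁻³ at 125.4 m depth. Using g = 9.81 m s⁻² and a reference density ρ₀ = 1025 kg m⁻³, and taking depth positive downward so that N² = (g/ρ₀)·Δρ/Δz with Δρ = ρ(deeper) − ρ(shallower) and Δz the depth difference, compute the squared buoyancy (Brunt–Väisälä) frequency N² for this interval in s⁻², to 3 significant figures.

Δρ = 1025.79 − 1024.84 = 0.95 kg m⁻³ over Δz = 125.4 − 51.6 = 73.8 m.
N² = (9.81/1025) × (0.95/73.8) = 1.2320 × 10⁻⁴ s⁻² ≈ 1.23 × 10⁻⁴ s⁻².

1.23 × 10⁻⁴ s⁻²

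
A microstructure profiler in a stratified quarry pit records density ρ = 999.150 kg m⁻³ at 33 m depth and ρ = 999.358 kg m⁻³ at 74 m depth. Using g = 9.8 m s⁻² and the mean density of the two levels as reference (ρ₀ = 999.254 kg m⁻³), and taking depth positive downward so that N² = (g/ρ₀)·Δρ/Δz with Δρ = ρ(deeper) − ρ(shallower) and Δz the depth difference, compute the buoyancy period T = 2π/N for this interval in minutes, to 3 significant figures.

14.8 min

Δρ = 999.358 − 999.150 = 0.208 kg m⁻³ over Δz = 74 − 33 = 41 m.
N² = (9.8/999.254) × (0.208/41) = 4.9754 × 10⁻⁵ s⁻².
N = √(4.9754 × 10⁻⁵) = 7.0537 × 10⁻³ rad s⁻¹, so T = 2π/N = 890.76 s = 14.846 min ≈ 14.8 min.
N² > 0, so the interval is statically stable.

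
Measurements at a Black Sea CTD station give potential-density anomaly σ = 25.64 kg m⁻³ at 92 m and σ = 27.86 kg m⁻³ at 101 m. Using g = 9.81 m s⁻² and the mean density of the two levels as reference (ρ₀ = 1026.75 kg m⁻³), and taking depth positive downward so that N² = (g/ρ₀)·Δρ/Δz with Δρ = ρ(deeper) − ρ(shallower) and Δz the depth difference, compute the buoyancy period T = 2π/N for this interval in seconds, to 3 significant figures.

Δρ = 1027.86 − 1025.64 = 2.22 kg m⁻³ over Δz = 101 − 92 = 9 m.
N² = (9.81/1026.75) × (2.22/9) = 2.3568 × 10⁻³ s⁻².
N = √(2.3568 × 10⁻³) = 0.048547 rad s⁻¹, so T = 2π/N = 129.42 s ≈ 129 s.

129 s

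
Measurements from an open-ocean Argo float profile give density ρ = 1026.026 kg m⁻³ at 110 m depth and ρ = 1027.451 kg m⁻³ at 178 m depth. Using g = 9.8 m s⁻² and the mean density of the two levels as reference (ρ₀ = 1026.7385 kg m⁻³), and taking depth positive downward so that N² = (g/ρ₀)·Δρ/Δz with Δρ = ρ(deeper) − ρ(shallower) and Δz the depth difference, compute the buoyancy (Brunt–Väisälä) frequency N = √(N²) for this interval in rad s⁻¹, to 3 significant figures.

Δρ = 1027.451 − 1026.026 = 1.425 kg m⁻³ over Δz = 178 − 110 = 68 m.
N² = (9.8/1026.7385) × (1.425/68) = 2.0002 × 10⁻⁴ s⁻².
N = √(2.0002 × 10⁻⁴) = 0.014143 rad s⁻¹ ≈ 0.0141 rad s⁻¹.

0.0141 rad s⁻¹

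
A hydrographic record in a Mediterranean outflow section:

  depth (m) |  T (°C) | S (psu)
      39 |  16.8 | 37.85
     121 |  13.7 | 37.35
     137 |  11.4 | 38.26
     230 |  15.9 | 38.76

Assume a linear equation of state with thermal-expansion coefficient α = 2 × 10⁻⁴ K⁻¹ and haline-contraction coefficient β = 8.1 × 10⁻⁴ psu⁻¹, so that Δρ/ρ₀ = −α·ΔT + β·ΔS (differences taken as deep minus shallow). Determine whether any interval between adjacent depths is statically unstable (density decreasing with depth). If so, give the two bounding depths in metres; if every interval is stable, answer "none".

Evaluate Δρ/ρ₀ = −αΔT + βΔS across each adjacent pair:
  39–121 m: −αΔT+βΔS = −(2 × 10⁻⁴)(-3.1)+(8.1 × 10⁻⁴)(-0.50) = 2.2 × 10⁻⁴ → stable
  121–137 m: −αΔT+βΔS = −(2 × 10⁻⁴)(-2.3)+(8.1 × 10⁻⁴)(+0.91) = 1.2 × 10⁻³ → stable
  137–230 m: −αΔT+βΔS = −(2 × 10⁻⁴)(+4.5)+(8.1 × 10⁻⁴)(+0.50) = -5.0 × 10⁻⁴ → UNSTABLE
The 137–230 m interval has Δρ < 0: lighter water underlies denser water.

137–230 m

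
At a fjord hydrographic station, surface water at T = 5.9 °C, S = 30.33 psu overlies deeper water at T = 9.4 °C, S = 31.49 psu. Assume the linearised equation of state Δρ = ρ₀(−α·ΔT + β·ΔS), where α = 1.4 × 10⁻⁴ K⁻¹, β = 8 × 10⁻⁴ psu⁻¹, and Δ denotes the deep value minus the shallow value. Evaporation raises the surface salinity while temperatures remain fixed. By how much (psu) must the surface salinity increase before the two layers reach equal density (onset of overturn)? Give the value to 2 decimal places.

0.55 psu

Neutral buoyancy requires −α(T_deep − T_surf) + β(S_deep − S_surf′) = 0.
S_surf′ = S_deep − (α/β)·ΔT = 31.49 − (1.4 × 10⁻⁴/8 × 10⁻⁴)·(+3.5) = 30.8775 psu.
Increase required: 30.8775 − 30.33 = 0.5475 psu.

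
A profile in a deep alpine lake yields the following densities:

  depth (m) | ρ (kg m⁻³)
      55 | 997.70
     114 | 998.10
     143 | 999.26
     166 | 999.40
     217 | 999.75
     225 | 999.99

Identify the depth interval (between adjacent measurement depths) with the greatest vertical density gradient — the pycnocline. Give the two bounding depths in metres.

114–143 m

Compute the density gradient over each adjacent pair:
  55–114 m: Δρ/Δz = 0.40/59 = 6.8 × 10⁻³ kg m⁻⁴
  114–143 m: Δρ/Δz = 1.16/29 = 0.040 kg m⁻⁴
  143–166 m: Δρ/Δz = 0.14/23 = 6.1 × 10⁻³ kg m⁻⁴
  166–217 m: Δρ/Δz = 0.35/51 = 6.9 × 10⁻³ kg m⁻⁴
  217–225 m: Δρ/Δz = 0.24/8 = 0.030 kg m⁻⁴
The largest gradient is in the 114–143 m interval — the pycnocline.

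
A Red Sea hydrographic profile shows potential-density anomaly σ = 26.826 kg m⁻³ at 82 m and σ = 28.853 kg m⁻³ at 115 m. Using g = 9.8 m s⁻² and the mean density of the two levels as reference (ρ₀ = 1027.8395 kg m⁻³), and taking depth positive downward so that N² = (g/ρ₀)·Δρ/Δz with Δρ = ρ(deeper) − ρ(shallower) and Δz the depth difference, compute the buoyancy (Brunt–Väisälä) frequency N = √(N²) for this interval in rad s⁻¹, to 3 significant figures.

0.0242 rad s⁻¹

Δρ = 1028.853 − 1026.826 = 2.027 kg m⁻³ over Δz = 115 − 82 = 33 m.
N² = (9.8/1027.8395) × (2.027/33) = 5.8565 × 10⁻⁴ s⁻².
N = √(5.8565 × 10⁻⁴) = 0.024200 rad s⁻¹ ≈ 0.0242 rad s⁻¹.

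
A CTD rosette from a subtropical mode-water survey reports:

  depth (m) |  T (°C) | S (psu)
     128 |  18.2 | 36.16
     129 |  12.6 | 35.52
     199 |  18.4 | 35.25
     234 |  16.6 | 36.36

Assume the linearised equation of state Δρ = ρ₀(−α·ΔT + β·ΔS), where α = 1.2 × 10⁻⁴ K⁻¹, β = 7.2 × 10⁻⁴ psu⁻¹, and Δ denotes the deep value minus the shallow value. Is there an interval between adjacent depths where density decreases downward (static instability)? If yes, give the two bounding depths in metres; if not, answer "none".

Evaluate Δρ/ρ₀ = −αΔT + βΔS across each adjacent pair:
  128–129 m: −αΔT+βΔS = −(1.2 × 10⁻⁴)(-5.6)+(7.2 × 10⁻⁴)(-0.64) = 2.1 × 10⁻⁴ → stable
  129–199 m: −αΔT+βΔS = −(1.2 × 10⁻⁴)(+5.8)+(7.2 × 10⁻⁴)(-0.27) = -8.9 × 10⁻⁴ → UNSTABLE
  199–234 m: −αΔT+βΔS = −(1.2 × 10⁻⁴)(-1.8)+(7.2 × 10⁻⁴)(+1.11) = 1.0 × 10⁻³ → stable
The 129–199 m interval has Δρ < 0: lighter water underlies denser water.

129–199 m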